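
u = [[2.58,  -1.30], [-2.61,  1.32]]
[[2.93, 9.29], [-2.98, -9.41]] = u@[[-0.30, 2.84], [-2.85, -1.51]]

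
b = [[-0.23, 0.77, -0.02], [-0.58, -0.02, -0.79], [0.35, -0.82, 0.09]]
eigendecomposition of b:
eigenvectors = [[(-0.68+0j), (-0.68-0j), (-0.63+0j)], [(-0.38-0.07j), -0.38+0.07j, (0.32+0j)], [0.61+0.06j, (0.61-0.06j), (0.7+0j)]]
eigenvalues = [(0.22+0.08j), (0.22-0.08j), (-0.6+0j)]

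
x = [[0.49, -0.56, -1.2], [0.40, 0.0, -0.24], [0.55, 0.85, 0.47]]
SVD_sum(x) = [[0.18, -0.77, -1.10],[0.03, -0.14, -0.2],[-0.1, 0.45, 0.65]] + [[0.33, 0.19, -0.08],[0.33, 0.19, -0.08],[0.67, 0.39, -0.16]] + [[-0.01,0.02,-0.02],[0.04,-0.05,0.04],[-0.01,0.02,-0.01]]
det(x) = -0.13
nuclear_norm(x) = 2.63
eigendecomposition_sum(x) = [[0.25+0.43j, -0.30+0.46j, (-0.59+0.19j)], [0.19+0.06j, 0.03+0.22j, (-0.13+0.21j)], [0.28-0.27j, (0.4+0.15j), (0.24+0.42j)]] + [[0.25-0.43j, (-0.3-0.46j), -0.59-0.19j],  [0.19-0.06j, (0.03-0.22j), -0.13-0.21j],  [(0.28+0.27j), 0.40-0.15j, 0.24-0.42j]] + [[-0.02-0.00j, 0.04-0.00j, -0.01-0.00j], [(0.02+0j), -0.06+0.00j, (0.02+0j)], [-0.02-0.00j, (0.05-0j), -0.02-0.00j]]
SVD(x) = [[-0.85, -0.40, 0.33], [-0.16, -0.41, -0.90], [0.50, -0.82, 0.28]] @ diag([1.591165932257245, 0.9582540350939693, 0.08449958727744858]) @ [[-0.13, 0.57, 0.81], [-0.85, -0.49, 0.21], [-0.52, 0.66, -0.54]]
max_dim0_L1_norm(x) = 1.91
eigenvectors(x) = [[(-0.75+0j), (-0.75-0j), (0.49+0j)], [-0.23+0.20j, -0.23-0.20j, -0.68+0.00j], [(0.13+0.57j), 0.13-0.57j, (0.55+0j)]]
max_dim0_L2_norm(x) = 1.31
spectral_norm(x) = 1.59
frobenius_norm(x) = 1.86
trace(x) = 0.96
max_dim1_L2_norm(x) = 1.41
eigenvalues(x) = [(0.53+1.07j), (0.53-1.07j), (-0.09+0j)]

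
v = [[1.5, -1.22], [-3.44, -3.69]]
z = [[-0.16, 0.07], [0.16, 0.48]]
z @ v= [[-0.48, -0.06], [-1.41, -1.97]]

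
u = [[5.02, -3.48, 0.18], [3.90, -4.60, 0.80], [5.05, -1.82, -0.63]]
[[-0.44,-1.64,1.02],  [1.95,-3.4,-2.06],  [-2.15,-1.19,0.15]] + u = [[4.58, -5.12, 1.20], [5.85, -8.00, -1.26], [2.90, -3.01, -0.48]]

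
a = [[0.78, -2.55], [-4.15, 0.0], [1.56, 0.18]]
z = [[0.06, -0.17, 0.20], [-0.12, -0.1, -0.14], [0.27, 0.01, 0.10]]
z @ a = [[1.06, -0.12],[0.10, 0.28],[0.33, -0.67]]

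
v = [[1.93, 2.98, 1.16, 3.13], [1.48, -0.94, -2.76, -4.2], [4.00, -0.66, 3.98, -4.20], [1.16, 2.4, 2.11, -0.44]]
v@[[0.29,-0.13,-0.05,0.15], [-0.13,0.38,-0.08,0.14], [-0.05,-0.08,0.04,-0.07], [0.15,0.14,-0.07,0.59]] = [[0.58, 1.23, -0.51, 2.47], [0.06, -0.92, 0.18, -2.19], [0.42, -1.68, 0.31, -2.25], [-0.15, 0.53, -0.13, 0.1]]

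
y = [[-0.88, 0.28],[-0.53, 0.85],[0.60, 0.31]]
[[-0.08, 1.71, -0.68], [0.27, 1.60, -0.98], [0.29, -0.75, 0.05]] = y @[[0.24, -1.68, 0.51], [0.47, 0.84, -0.83]]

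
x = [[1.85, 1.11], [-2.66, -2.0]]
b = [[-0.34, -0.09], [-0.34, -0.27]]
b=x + [[-2.19,-1.2],[2.32,1.73]]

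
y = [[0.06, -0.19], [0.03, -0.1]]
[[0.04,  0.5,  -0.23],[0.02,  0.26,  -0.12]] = y@[[1.93, 1.74, 0.43], [0.42, -2.06, 1.37]]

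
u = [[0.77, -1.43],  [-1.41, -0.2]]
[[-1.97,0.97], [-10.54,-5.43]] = u@[[6.76,3.67], [5.02,1.30]]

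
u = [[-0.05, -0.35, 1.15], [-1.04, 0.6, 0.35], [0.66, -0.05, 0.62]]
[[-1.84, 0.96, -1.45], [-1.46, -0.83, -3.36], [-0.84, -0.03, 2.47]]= u @ [[0.37, -0.37, 4.3], [-0.73, -2.13, 2.11], [-1.81, 0.17, -0.43]]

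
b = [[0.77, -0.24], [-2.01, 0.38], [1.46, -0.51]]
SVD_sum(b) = [[0.78, -0.20],[-1.98, 0.5],[1.49, -0.38]] + [[-0.01, -0.04],  [-0.03, -0.12],  [-0.03, -0.13]]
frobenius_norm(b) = 2.69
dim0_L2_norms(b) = [2.6, 0.68]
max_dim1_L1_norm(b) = 2.39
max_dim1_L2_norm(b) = 2.05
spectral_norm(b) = 2.68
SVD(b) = [[-0.30, -0.24], [0.76, -0.64], [-0.57, -0.73]] @ diag([2.681544666667019, 0.18978461652533035]) @ [[-0.97, 0.24], [0.24, 0.97]]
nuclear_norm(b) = 2.87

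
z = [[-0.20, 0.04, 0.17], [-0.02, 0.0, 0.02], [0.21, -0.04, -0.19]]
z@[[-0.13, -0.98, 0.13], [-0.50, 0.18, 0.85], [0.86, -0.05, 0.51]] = [[0.15, 0.19, 0.09],[0.02, 0.02, 0.01],[-0.17, -0.20, -0.10]]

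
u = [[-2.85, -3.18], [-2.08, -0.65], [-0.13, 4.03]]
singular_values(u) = [5.64, 2.72]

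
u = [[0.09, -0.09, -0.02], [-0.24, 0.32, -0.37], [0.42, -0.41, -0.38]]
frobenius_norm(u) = 0.90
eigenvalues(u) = [0.55, 0.01, -0.53]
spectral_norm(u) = 0.74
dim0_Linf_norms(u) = [0.42, 0.41, 0.38]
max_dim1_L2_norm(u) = 0.7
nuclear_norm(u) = 1.25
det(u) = -0.00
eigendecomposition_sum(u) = [[0.06,  -0.07,  0.03], [-0.35,  0.41,  -0.16], [0.18,  -0.21,  0.08]] + [[0.01, 0.00, -0.00],  [0.00, 0.0, -0.00],  [0.0, 0.0, -0.0]] + [[0.02,-0.02,-0.05],[0.11,-0.09,-0.21],[0.24,-0.20,-0.46]]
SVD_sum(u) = [[0.08, -0.09, -0.04], [-0.18, 0.19, 0.08], [0.45, -0.46, -0.19]] + [[0.00, -0.00, 0.02], [-0.06, 0.13, -0.45], [-0.02, 0.05, -0.19]] + [[0.0, 0.0, 0.0], [0.00, 0.0, 0.00], [-0.0, -0.00, -0.00]]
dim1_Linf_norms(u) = [0.09, 0.37, 0.42]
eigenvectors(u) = [[-0.15, 0.74, 0.09], [0.88, 0.67, 0.42], [-0.45, 0.09, 0.90]]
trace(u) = 0.03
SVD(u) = [[-0.17, 0.03, -0.98], [0.37, -0.92, -0.10], [-0.91, -0.38, 0.15]] @ diag([0.7360123358656812, 0.5105543871464795, 0.004478751949666332]) @ [[-0.66, 0.69, 0.29], [0.13, -0.28, 0.95], [-0.74, -0.67, -0.10]]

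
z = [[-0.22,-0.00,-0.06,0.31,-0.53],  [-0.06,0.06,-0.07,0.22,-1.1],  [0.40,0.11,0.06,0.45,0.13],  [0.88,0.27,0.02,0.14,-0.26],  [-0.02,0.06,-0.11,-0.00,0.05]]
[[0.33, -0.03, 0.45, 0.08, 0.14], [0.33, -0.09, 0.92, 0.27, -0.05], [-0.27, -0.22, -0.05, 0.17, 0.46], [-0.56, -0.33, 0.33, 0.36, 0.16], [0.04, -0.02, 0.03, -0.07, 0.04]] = z @ [[-0.53, -0.31, -0.09, 0.37, -0.12], [-0.63, -0.07, 0.76, -0.21, 0.75], [-0.67, 0.20, -0.20, 0.33, 0.22], [0.18, -0.24, 0.04, 0.13, 0.85], [-0.23, 0.03, -0.77, -0.27, 0.25]]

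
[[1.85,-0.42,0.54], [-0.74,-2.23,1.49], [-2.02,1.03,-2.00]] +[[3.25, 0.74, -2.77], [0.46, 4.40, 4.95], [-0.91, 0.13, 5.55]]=[[5.1, 0.32, -2.23], [-0.28, 2.17, 6.44], [-2.93, 1.16, 3.55]]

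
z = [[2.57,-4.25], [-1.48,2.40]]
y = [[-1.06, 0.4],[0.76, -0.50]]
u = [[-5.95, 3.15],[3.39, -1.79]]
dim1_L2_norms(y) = [1.13, 0.91]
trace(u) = -7.74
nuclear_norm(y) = 1.60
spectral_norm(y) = 1.44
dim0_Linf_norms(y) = [1.06, 0.5]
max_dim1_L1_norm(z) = 6.82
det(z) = -0.12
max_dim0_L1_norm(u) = 9.34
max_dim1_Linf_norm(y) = 1.06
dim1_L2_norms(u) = [6.73, 3.83]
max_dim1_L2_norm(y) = 1.13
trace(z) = 4.97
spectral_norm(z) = 5.71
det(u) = -0.03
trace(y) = -1.56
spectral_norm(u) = 7.75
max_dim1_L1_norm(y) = 1.46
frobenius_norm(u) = 7.75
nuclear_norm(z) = 5.73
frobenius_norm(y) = 1.45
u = z @ y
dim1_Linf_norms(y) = [1.06, 0.76]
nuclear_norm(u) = 7.75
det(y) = 0.23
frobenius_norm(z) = 5.71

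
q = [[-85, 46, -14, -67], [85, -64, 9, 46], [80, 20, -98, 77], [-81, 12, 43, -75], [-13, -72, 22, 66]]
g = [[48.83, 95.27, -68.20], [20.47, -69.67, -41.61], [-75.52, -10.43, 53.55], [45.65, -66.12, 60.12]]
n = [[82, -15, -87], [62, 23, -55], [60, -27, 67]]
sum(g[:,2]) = 3.8599999999999923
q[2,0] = 80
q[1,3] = 46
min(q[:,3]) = -75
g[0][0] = 48.83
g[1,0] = 20.47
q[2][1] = 20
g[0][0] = 48.83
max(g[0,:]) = 95.27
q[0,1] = 46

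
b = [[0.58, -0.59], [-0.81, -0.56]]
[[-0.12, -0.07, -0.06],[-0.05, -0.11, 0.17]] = b@[[-0.05, 0.03, -0.17], [0.16, 0.15, -0.06]]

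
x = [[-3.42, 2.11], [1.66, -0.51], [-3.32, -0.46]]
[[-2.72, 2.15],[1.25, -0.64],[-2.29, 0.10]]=x@[[0.71, -0.14], [-0.14, 0.79]]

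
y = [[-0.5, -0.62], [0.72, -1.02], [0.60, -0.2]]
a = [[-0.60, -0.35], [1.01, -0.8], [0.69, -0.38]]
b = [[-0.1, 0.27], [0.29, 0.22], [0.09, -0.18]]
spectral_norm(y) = 1.37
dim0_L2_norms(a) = [1.36, 0.95]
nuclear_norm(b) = 0.71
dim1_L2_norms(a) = [0.69, 1.29, 0.79]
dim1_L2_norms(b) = [0.29, 0.36, 0.2]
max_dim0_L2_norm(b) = 0.39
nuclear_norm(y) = 2.22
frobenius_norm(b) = 0.51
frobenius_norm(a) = 1.66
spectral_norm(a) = 1.54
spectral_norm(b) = 0.40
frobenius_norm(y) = 1.61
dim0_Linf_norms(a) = [1.01, 0.8]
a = y + b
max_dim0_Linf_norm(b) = 0.29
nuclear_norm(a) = 2.17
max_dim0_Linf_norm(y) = 1.02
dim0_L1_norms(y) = [1.82, 1.84]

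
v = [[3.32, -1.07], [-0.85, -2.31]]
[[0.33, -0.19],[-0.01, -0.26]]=v @ [[0.09,-0.02],  [-0.03,0.12]]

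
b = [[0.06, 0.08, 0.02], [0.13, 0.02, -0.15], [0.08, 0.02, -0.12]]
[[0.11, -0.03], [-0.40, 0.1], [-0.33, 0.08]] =b @[[0.7, -0.17], [0.09, -0.02], [3.27, -0.8]]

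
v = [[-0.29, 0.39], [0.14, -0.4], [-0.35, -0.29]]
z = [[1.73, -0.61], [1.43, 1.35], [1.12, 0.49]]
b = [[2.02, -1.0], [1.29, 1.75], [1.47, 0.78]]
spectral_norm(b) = 2.90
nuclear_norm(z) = 4.00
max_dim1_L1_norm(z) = 2.78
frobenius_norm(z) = 2.95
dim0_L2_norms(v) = [0.48, 0.63]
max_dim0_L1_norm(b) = 4.78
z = v + b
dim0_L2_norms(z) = [2.51, 1.56]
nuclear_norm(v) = 1.10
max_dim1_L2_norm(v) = 0.49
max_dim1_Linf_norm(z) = 1.73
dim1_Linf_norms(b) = [2.02, 1.75, 1.47]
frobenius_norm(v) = 0.79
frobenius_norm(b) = 3.55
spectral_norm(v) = 0.65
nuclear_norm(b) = 4.94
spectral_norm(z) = 2.60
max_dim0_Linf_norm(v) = 0.4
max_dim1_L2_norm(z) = 1.97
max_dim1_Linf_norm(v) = 0.4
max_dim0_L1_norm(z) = 4.28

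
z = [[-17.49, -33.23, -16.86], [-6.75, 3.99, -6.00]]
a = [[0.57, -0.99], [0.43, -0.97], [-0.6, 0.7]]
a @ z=[[-3.29, -22.89, -3.67], [-0.97, -18.16, -1.43], [5.77, 22.73, 5.92]]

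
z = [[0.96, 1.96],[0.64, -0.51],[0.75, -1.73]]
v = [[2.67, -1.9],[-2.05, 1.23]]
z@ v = [[-1.45, 0.59], [2.75, -1.84], [5.55, -3.55]]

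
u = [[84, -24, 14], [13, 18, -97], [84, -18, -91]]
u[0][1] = -24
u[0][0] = 84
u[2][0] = 84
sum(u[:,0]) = 181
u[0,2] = 14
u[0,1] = -24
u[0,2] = 14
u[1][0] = 13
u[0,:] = [84, -24, 14]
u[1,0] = 13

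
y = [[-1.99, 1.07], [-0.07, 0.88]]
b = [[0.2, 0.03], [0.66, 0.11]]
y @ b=[[0.31, 0.06], [0.57, 0.09]]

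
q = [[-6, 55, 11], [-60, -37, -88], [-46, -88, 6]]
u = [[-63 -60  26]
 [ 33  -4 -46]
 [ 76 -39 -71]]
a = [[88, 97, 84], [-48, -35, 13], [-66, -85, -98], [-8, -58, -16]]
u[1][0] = 33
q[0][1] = 55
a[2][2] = -98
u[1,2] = -46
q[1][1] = -37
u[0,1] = -60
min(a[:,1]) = -85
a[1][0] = -48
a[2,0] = -66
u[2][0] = 76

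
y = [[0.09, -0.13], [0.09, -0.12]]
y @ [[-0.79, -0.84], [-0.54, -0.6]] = [[-0.00, 0.00], [-0.01, -0.00]]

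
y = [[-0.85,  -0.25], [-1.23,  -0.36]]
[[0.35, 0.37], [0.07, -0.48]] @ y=[[-0.75, -0.22], [0.53, 0.16]]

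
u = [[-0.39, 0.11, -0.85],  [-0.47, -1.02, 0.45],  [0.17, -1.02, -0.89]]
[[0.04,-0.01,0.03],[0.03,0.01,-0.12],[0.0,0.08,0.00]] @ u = [[-0.01, -0.02, -0.07], [-0.04, 0.12, 0.09], [-0.04, -0.08, 0.04]]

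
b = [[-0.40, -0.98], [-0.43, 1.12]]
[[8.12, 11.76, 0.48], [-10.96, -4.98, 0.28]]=b @ [[1.90, -9.54, -0.94], [-9.06, -8.11, -0.11]]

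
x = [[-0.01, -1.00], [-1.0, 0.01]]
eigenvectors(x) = [[-0.71, 0.7], [-0.7, -0.71]]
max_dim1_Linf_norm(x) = 1.0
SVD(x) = [[-0.01,-1.00], [-1.00,0.01]] @ diag([1.0000499987500624, 1.0000499987500624]) @ [[1.00, 0.00], [0.00, 1.0]]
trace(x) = 0.00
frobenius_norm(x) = 1.41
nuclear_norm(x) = 2.00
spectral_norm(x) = 1.00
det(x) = -1.00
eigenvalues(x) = [-1.0, 1.0]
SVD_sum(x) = [[-0.01, 0.0], [-1.00, 0.0]] + [[0.0,  -1.00], [0.0,  0.01]]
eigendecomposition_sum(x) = [[-0.51, -0.50], [-0.50, -0.50]] + [[0.50,  -0.5], [-0.5,  0.51]]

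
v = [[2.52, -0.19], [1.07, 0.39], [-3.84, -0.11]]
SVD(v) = [[-0.53, 0.52], [-0.23, -0.84], [0.81, 0.11]] @ diag([4.716652193150797, 0.4408991821786199]) @ [[-1.00, -0.02], [0.02, -1.00]]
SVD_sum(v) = [[2.52, 0.04],[1.08, 0.02],[-3.84, -0.06]] + [[0.00, -0.23], [-0.01, 0.37], [0.0, -0.05]]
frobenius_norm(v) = 4.74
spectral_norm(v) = 4.72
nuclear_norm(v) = 5.16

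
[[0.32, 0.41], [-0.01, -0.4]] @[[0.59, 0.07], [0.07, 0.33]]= [[0.22,0.16], [-0.03,-0.13]]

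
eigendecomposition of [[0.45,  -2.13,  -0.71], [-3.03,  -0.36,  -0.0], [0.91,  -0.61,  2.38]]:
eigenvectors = [[0.58+0.00j, 0.02+0.42j, (0.02-0.42j)], [0.81+0.00j, (-0.13-0.41j), (-0.13+0.41j)], [-0.01+0.00j, 0.80+0.00j, 0.80-0.00j]]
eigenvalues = [(-2.52+0j), (2.5+0.78j), (2.5-0.78j)]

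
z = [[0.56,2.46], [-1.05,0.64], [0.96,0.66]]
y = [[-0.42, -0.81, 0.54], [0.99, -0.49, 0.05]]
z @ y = [[2.20,  -1.66,  0.43], [1.07,  0.54,  -0.54], [0.25,  -1.10,  0.55]]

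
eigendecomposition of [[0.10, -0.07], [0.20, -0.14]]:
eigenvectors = [[0.57, 0.45], [0.82, 0.89]]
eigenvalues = [-0.0, -0.04]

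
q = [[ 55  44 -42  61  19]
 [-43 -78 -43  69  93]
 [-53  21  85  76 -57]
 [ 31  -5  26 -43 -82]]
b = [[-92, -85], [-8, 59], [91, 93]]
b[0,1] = -85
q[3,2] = 26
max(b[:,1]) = 93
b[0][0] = -92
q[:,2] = [-42, -43, 85, 26]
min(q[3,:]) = -82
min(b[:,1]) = -85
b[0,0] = -92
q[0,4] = 19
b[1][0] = -8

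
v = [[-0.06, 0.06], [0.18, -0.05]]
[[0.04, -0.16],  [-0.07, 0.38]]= v@[[-0.24, 1.86], [0.49, -0.82]]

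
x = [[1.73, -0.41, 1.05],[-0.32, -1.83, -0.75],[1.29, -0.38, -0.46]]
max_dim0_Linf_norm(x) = 1.83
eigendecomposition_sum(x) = [[1.88, -0.26, 0.78], [-0.31, 0.04, -0.13], [0.92, -0.13, 0.38]] + [[-0.17, -0.06, 0.32], [-0.20, -0.07, 0.39], [0.33, 0.11, -0.64]] + [[0.01,-0.1,-0.05], [0.2,-1.8,-1.01], [0.04,-0.37,-0.21]]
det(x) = 4.03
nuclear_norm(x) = 5.22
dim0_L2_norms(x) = [2.18, 1.91, 1.37]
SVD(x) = [[-0.87, -0.02, -0.49],[0.16, -0.96, -0.25],[-0.46, -0.30, 0.84]] @ diag([2.3206717541046675, 2.047930380261108, 0.8472684151462027]) @ [[-0.93, 0.10, -0.36],[-0.06, 0.91, 0.4],[0.37, 0.40, -0.84]]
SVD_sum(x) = [[1.88, -0.2, 0.72], [-0.35, 0.04, -0.13], [1.00, -0.11, 0.38]] + [[0.00,-0.04,-0.02],[0.11,-1.79,-0.79],[0.03,-0.55,-0.24]] + [[-0.15, -0.16, 0.35],[-0.08, -0.08, 0.18],[0.26, 0.28, -0.60]]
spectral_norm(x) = 2.32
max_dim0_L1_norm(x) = 3.34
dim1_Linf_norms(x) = [1.73, 1.83, 1.29]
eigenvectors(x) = [[0.89, -0.39, 0.05], [-0.15, -0.48, 0.98], [0.43, 0.78, 0.2]]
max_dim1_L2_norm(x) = 2.06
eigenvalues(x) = [2.31, -0.87, -2.0]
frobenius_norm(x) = 3.21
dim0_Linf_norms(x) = [1.73, 1.83, 1.05]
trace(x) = -0.56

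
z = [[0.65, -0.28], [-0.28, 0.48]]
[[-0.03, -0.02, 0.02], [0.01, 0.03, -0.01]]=z @[[-0.05, -0.01, 0.03], [-0.01, 0.06, 0.0]]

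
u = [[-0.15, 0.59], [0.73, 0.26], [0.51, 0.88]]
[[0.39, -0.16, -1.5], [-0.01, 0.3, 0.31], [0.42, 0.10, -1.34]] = u @ [[-0.23, 0.46, 1.22], [0.61, -0.15, -2.23]]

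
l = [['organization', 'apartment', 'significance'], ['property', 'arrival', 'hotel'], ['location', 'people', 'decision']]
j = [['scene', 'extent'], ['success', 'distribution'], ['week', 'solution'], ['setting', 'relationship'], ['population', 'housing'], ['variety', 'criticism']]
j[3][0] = 'setting'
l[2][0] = 'location'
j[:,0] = ['scene', 'success', 'week', 'setting', 'population', 'variety']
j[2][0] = 'week'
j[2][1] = 'solution'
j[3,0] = 'setting'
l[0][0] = 'organization'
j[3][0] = 'setting'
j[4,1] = 'housing'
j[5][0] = 'variety'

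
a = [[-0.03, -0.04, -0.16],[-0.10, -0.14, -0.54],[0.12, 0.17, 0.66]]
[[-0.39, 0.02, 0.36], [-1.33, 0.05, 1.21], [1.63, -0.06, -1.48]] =a @ [[-2.16, -1.53, 2.33], [0.85, 0.55, 0.15], [2.65, 0.05, -2.71]]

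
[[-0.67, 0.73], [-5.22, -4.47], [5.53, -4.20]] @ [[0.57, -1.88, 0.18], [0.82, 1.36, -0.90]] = [[0.22, 2.25, -0.78], [-6.64, 3.73, 3.08], [-0.29, -16.11, 4.78]]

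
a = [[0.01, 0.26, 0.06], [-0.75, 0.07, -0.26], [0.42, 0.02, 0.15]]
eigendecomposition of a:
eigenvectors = [[(0.09-0.41j), (0.09+0.41j), (-0.34+0j)], [0.80+0.00j, (0.8-0j), (-0.19+0j)], [(-0.42-0.1j), -0.42+0.10j, (0.92+0j)]]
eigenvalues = [(0.12+0.42j), (0.12-0.42j), (-0.01+0j)]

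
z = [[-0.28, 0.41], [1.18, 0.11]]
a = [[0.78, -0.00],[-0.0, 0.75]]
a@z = [[-0.22,0.32], [0.88,0.08]]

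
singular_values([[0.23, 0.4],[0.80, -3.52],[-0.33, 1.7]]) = [4.02, 0.31]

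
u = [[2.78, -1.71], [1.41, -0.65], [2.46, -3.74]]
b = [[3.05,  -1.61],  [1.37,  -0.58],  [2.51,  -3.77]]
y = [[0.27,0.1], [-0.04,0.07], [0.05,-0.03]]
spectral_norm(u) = 5.61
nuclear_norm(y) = 0.38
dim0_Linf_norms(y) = [0.27, 0.1]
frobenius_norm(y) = 0.30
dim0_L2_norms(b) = [4.18, 4.14]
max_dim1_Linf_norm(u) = 3.74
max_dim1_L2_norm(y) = 0.29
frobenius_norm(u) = 5.75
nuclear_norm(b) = 7.16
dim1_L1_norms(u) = [4.49, 2.06, 6.2]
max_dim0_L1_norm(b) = 6.93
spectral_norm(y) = 0.29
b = y + u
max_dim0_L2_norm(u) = 4.16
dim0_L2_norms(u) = [3.97, 4.16]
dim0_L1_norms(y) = [0.36, 0.2]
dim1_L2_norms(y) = [0.29, 0.08, 0.06]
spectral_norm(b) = 5.70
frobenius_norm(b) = 5.88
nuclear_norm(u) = 6.90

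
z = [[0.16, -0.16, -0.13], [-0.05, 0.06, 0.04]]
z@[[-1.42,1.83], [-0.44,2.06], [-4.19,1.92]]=[[0.39, -0.29],  [-0.12, 0.11]]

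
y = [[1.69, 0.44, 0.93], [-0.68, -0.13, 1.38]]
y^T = [[1.69, -0.68], [0.44, -0.13], [0.93, 1.38]]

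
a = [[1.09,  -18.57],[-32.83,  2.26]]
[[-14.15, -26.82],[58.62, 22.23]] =a @[[-1.74, -0.58], [0.66, 1.41]]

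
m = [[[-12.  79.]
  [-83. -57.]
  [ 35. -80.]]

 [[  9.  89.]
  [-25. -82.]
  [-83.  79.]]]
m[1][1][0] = -25.0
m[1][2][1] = 79.0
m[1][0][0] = 9.0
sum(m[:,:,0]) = -159.0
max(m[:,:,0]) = 35.0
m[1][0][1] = 89.0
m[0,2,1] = -80.0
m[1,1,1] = -82.0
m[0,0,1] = 79.0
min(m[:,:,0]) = -83.0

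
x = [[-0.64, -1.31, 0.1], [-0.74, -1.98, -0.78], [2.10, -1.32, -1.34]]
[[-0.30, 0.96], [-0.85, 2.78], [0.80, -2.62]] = x@[[0.72, -2.36], [-0.08, 0.27], [0.61, -2.01]]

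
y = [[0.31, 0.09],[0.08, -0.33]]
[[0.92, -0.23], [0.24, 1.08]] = y @ [[2.96, 0.20], [-0.00, -3.21]]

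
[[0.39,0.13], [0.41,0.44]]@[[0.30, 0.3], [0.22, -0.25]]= [[0.15, 0.08], [0.22, 0.01]]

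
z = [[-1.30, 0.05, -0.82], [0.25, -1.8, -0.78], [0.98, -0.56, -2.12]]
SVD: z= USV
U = [[0.09, -0.99, -0.14],[0.59, 0.16, -0.79],[0.81, -0.01, 0.59]]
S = [2.82, 1.53, 1.33]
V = [[0.29, -0.53, -0.79], [0.86, -0.22, 0.46], [0.42, 0.82, -0.39]]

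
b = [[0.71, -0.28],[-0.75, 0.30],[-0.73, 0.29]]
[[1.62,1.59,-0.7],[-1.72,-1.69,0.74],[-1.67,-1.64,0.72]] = b@ [[1.54, 1.71, -1.42], [-1.89, -1.35, -1.10]]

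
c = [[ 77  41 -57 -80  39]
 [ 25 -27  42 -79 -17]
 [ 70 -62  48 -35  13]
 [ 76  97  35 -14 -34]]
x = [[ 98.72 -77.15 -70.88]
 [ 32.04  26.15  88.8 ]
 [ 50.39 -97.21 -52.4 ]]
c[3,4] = -34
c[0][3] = -80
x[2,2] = -52.4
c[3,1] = 97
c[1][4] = -17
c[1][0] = 25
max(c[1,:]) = 42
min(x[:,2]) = -70.88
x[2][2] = -52.4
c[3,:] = [76, 97, 35, -14, -34]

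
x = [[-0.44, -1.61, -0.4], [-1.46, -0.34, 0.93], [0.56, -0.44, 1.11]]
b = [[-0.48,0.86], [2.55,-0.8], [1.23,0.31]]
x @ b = [[-4.39, 0.79], [0.98, -0.70], [-0.03, 1.18]]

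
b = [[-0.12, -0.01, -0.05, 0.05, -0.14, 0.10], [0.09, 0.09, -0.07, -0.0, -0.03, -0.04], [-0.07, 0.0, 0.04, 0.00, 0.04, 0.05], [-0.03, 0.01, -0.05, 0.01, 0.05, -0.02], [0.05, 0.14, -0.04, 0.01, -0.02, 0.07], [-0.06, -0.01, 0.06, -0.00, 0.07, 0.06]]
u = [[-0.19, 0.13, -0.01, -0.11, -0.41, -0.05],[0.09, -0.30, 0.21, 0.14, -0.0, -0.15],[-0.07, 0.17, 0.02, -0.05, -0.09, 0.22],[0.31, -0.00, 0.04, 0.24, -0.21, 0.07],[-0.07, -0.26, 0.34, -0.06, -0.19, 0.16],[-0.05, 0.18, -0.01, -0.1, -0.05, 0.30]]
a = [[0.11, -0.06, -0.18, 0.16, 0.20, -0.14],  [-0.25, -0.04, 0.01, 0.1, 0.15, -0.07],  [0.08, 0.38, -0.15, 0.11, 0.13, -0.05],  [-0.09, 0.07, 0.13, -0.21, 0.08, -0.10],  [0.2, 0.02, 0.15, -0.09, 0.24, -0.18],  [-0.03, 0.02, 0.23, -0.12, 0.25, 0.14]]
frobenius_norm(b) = 0.37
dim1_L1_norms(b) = [0.47, 0.32, 0.2, 0.17, 0.33, 0.26]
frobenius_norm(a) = 0.92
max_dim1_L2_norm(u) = 0.5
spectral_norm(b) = 0.24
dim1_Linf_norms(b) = [0.14, 0.09, 0.07, 0.05, 0.14, 0.07]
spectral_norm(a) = 0.52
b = u @ a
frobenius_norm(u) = 1.05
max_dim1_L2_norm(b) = 0.22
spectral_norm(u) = 0.66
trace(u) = -0.12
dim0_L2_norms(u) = [0.39, 0.49, 0.4, 0.32, 0.51, 0.44]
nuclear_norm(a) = 2.04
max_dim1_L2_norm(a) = 0.45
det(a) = -0.00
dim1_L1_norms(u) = [0.9, 0.89, 0.62, 0.87, 1.08, 0.69]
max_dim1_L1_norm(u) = 1.08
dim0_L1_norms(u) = [0.78, 1.04, 0.63, 0.7, 0.95, 0.95]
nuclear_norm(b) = 0.71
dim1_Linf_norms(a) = [0.2, 0.25, 0.38, 0.21, 0.24, 0.25]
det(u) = 0.00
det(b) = -0.00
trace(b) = 0.06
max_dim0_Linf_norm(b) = 0.14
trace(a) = 0.09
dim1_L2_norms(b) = [0.22, 0.15, 0.1, 0.08, 0.17, 0.13]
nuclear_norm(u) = 2.11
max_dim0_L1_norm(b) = 0.42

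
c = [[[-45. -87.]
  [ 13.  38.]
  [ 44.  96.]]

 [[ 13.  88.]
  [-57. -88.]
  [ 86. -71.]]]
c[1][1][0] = -57.0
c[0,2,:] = [44.0, 96.0]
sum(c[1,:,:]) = -29.0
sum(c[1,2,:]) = 15.0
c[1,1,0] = -57.0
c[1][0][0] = 13.0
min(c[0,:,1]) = -87.0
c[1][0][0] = 13.0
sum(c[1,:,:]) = -29.0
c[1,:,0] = [13.0, -57.0, 86.0]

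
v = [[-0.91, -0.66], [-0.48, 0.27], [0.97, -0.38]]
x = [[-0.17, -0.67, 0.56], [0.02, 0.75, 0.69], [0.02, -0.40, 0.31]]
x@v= [[1.02,-0.28], [0.29,-0.07], [0.47,-0.24]]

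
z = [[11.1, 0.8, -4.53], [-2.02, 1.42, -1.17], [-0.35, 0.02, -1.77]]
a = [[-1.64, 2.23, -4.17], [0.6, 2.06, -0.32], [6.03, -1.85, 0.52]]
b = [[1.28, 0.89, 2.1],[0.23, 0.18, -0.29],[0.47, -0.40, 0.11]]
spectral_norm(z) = 12.10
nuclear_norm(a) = 12.90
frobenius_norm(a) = 8.36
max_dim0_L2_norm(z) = 11.29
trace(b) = 1.57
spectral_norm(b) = 2.62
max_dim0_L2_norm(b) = 2.12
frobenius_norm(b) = 2.72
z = b @ a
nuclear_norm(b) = 3.63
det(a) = 50.64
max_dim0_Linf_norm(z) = 11.1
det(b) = -0.64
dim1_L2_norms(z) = [12.02, 2.73, 1.8]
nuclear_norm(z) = 15.85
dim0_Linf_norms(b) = [1.28, 0.89, 2.1]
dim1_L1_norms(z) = [16.43, 4.61, 2.14]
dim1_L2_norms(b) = [2.62, 0.41, 0.63]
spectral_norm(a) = 7.11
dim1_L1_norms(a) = [8.04, 2.98, 8.4]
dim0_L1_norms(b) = [1.98, 1.47, 2.5]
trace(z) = 10.75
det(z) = -32.24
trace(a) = 0.94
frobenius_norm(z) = 12.45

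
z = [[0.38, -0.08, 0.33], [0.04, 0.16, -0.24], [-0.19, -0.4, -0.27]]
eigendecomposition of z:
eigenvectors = [[-0.33+0.00j, 0.83+0.00j, (0.83-0j)], [(0.4+0j), -0.04-0.43j, -0.04+0.43j], [0.86+0.00j, -0.14+0.33j, (-0.14-0.33j)]]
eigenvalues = [(-0.38+0j), (0.33+0.17j), (0.33-0.17j)]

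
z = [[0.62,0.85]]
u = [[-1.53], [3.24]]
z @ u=[[1.81]]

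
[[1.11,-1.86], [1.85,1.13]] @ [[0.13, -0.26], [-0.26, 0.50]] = [[0.63, -1.22],[-0.05, 0.08]]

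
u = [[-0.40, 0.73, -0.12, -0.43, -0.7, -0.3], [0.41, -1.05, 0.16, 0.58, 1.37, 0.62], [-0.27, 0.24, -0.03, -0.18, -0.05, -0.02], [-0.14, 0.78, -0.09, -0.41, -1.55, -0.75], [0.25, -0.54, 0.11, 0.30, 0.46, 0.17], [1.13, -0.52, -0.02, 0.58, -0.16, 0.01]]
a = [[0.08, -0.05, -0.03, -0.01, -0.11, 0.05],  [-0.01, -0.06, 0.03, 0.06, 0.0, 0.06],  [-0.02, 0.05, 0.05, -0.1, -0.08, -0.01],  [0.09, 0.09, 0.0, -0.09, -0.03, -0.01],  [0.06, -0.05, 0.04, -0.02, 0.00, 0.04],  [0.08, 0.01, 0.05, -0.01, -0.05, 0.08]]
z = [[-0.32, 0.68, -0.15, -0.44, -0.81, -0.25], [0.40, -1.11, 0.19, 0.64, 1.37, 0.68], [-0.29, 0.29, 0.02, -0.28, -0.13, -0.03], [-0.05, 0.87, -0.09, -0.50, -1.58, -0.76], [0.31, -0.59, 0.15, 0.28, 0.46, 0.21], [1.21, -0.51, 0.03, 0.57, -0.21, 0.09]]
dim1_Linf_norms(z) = [0.81, 1.37, 0.29, 1.58, 0.59, 1.21]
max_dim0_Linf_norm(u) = 1.55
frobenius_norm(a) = 0.33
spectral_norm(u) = 3.15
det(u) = 0.00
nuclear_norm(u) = 4.79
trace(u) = -1.42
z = u + a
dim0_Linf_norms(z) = [1.21, 1.11, 0.19, 0.64, 1.58, 0.76]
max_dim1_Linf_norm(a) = 0.11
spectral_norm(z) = 3.28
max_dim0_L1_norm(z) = 4.56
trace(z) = -1.36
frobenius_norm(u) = 3.45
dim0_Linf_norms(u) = [1.13, 1.05, 0.16, 0.58, 1.55, 0.75]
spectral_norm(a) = 0.23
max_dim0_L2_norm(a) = 0.16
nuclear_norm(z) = 5.21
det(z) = -0.00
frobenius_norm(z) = 3.60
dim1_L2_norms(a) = [0.16, 0.11, 0.15, 0.16, 0.1, 0.13]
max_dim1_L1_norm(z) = 4.39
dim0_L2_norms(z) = [1.38, 1.77, 0.3, 1.16, 2.3, 1.07]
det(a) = 0.00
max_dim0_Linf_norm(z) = 1.58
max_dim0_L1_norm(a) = 0.34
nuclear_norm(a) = 0.67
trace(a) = 0.06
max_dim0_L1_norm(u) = 4.29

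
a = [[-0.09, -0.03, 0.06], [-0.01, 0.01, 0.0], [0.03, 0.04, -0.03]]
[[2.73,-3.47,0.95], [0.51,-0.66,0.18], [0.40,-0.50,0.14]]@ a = [[-0.18, -0.08, 0.14], [-0.03, -0.01, 0.03], [-0.03, -0.01, 0.02]]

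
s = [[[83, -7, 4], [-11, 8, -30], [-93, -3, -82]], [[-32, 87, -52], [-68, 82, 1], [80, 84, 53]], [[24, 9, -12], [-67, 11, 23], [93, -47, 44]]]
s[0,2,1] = -3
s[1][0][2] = -52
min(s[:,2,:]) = -93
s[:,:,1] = [[-7, 8, -3], [87, 82, 84], [9, 11, -47]]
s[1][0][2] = -52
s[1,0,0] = -32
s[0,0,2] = 4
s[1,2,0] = 80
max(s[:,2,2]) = 53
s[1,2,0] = 80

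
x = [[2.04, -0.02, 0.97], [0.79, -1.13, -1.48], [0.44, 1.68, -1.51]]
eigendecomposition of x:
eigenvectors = [[(0.97+0j), (-0.09+0.15j), -0.09-0.15j], [0.15+0.00j, (0.7+0j), 0.70-0.00j], [0.18+0.00j, 0.08-0.69j, 0.08+0.69j]]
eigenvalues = [(2.22+0j), (-1.41+1.63j), (-1.41-1.63j)]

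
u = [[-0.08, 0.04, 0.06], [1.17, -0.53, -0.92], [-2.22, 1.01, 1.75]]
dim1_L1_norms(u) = [0.18, 2.62, 4.98]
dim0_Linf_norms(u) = [2.22, 1.01, 1.75]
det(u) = -0.00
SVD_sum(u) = [[-0.08,0.04,0.06], [1.17,-0.53,-0.92], [-2.22,1.01,1.75]] + [[-0.0, 0.00, -0.0], [-0.00, 0.0, -0.00], [-0.0, 0.0, -0.00]] + [[-0.00, -0.00, -0.0],  [0.0, 0.00, 0.00],  [0.00, 0.00, 0.0]]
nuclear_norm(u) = 3.40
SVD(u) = [[-0.03,0.99,0.13], [0.47,0.13,-0.88], [-0.88,0.03,-0.47]] @ diag([3.3939318108802325, 0.004730595496995856, 0.0021176783202261234]) @ [[0.74, -0.34, -0.58], [-0.05, 0.84, -0.54], [-0.67, -0.43, -0.6]]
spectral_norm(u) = 3.39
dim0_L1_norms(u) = [3.47, 1.58, 2.73]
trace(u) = 1.14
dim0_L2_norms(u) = [2.51, 1.14, 1.98]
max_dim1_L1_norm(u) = 4.98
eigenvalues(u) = [1.15, -0.01, 0.0]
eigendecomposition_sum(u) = [[-0.07, 0.03, 0.06], [1.16, -0.52, -0.92], [-2.20, 1.0, 1.74]] + [[-0.01, 0.01, 0.00], [0.01, -0.01, -0.00], [-0.02, 0.01, 0.01]] + [[0.00, 0.00, 0.0], [0.0, 0.00, 0.00], [0.0, 0.0, 0.00]]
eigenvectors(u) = [[-0.03, 0.4, 0.60], [0.47, -0.48, 0.73], [-0.88, 0.78, 0.34]]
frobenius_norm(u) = 3.39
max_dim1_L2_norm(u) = 3.0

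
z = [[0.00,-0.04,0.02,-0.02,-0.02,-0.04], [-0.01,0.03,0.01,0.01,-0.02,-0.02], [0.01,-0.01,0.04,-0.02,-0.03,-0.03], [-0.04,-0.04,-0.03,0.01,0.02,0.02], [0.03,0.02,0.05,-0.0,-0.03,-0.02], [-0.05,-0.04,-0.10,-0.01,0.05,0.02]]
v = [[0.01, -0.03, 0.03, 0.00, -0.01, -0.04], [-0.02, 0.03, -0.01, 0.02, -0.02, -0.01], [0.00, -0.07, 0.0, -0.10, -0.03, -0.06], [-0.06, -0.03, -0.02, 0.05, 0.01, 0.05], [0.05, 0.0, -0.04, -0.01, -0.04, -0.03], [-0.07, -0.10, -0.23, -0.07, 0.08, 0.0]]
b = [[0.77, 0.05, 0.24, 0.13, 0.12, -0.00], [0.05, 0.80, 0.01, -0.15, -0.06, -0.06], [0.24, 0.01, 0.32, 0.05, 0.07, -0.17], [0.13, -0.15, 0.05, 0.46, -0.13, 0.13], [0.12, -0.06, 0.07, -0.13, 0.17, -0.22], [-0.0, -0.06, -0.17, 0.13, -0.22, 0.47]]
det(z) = 0.00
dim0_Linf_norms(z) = [0.05, 0.04, 0.1, 0.02, 0.05, 0.04]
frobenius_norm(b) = 1.51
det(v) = 0.00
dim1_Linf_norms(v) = [0.04, 0.03, 0.1, 0.06, 0.05, 0.23]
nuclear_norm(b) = 2.99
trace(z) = 0.07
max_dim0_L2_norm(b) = 0.83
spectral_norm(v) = 0.29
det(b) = -0.00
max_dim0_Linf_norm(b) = 0.8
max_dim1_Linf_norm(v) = 0.23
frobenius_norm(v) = 0.35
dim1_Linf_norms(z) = [0.04, 0.03, 0.04, 0.04, 0.05, 0.1]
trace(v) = 0.05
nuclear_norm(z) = 0.33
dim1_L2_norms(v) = [0.06, 0.05, 0.14, 0.1, 0.08, 0.28]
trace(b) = 2.99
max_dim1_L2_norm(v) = 0.28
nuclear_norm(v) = 0.66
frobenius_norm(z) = 0.19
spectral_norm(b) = 0.95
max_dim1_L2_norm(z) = 0.13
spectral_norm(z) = 0.17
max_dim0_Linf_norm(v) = 0.23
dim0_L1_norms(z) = [0.14, 0.18, 0.25, 0.07, 0.17, 0.15]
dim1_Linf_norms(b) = [0.77, 0.8, 0.32, 0.46, 0.22, 0.47]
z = b @ v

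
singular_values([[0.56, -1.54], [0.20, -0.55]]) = [1.74, 0.0]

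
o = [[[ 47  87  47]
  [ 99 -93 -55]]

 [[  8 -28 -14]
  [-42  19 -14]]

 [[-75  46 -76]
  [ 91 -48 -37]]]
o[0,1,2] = -55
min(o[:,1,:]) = -93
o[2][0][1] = 46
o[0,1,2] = -55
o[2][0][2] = -76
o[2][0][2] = -76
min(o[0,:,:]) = -93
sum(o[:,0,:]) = 42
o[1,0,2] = -14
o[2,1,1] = -48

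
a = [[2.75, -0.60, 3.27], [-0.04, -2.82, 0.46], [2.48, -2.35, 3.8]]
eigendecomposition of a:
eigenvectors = [[0.7,-0.78,-0.13],  [0.03,0.10,0.91],  [0.72,0.61,0.39]]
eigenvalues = [6.09, 0.26, -2.62]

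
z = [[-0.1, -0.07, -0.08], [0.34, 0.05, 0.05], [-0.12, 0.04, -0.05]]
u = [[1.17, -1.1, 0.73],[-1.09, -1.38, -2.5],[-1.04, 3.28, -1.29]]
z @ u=[[0.04, -0.06, 0.21], [0.29, -0.28, 0.06], [-0.13, -0.09, -0.12]]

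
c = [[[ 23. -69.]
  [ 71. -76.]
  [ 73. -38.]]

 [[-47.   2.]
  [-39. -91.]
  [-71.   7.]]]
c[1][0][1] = 2.0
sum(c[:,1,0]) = 32.0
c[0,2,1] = -38.0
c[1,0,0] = -47.0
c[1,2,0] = -71.0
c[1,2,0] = -71.0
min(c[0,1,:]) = -76.0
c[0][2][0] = 73.0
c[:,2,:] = [[73.0, -38.0], [-71.0, 7.0]]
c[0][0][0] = 23.0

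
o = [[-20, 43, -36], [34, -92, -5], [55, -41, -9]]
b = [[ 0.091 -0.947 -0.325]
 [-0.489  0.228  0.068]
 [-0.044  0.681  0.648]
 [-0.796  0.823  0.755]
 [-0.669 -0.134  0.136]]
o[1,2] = -5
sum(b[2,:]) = 1.2850000000000001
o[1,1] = -92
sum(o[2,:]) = 5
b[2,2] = 0.648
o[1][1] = -92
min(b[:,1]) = -0.947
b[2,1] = 0.681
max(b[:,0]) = 0.091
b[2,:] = [-0.044, 0.681, 0.648]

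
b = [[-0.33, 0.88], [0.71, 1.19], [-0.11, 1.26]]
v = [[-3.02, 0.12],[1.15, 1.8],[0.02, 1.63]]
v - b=[[-2.69, -0.76],[0.44, 0.61],[0.13, 0.37]]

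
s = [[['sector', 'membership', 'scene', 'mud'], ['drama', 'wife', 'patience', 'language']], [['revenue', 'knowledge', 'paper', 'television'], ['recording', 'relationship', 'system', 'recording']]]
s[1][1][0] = 'recording'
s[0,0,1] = 'membership'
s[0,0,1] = 'membership'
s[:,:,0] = [['sector', 'drama'], ['revenue', 'recording']]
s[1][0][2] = 'paper'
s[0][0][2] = 'scene'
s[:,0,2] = ['scene', 'paper']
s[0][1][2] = 'patience'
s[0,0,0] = 'sector'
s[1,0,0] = 'revenue'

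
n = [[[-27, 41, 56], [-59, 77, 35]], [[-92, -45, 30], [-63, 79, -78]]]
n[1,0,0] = -92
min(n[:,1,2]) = -78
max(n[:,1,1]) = 79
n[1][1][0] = -63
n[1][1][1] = 79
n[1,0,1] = -45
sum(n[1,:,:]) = -169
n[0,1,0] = -59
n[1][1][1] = 79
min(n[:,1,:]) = -78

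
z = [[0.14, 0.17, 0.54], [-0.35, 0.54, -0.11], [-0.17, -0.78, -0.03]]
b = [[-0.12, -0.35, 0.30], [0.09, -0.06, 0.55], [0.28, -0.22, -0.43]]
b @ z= [[0.05, -0.44, -0.04],[-0.06, -0.45, 0.04],[0.19, 0.26, 0.19]]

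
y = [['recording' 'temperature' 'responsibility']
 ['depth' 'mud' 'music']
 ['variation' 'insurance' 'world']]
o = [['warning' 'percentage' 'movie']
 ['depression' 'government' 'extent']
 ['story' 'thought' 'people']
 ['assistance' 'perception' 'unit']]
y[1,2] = 'music'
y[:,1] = ['temperature', 'mud', 'insurance']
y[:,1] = ['temperature', 'mud', 'insurance']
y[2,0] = 'variation'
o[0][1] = 'percentage'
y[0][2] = 'responsibility'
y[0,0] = 'recording'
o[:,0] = ['warning', 'depression', 'story', 'assistance']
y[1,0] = 'depth'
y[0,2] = 'responsibility'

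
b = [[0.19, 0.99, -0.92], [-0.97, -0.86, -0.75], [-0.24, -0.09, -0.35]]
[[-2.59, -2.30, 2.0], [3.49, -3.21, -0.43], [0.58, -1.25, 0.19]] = b @ [[-0.5, 0.85, 0.88], [-3.02, 0.23, 0.64], [-0.54, 2.92, -1.3]]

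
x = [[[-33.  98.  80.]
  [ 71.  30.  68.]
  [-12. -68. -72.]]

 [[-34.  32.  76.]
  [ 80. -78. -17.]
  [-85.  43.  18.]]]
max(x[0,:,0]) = 71.0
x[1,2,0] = -85.0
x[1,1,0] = 80.0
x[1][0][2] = 76.0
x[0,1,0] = 71.0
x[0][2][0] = -12.0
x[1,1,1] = -78.0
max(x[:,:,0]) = 80.0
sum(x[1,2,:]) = -24.0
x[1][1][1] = -78.0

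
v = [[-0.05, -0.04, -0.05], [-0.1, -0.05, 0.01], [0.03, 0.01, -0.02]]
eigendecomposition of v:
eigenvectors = [[-0.42,  -0.45,  0.32], [-0.87,  0.86,  -0.83], [0.26,  -0.25,  0.46]]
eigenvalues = [-0.1, -0.0, -0.02]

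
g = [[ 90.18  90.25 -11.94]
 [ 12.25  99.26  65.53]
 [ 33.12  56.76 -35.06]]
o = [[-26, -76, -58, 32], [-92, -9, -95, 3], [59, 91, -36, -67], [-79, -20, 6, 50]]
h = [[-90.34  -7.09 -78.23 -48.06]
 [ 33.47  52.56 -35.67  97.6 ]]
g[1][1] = 99.26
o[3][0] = -79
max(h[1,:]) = 97.6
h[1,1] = 52.56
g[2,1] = 56.76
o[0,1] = -76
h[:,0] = [-90.34, 33.47]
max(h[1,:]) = 97.6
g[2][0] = 33.12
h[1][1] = 52.56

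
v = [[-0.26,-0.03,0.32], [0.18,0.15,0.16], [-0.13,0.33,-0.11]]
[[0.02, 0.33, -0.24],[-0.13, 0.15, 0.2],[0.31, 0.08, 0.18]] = v@[[-0.72, -0.27, 0.64],[0.51, 0.43, 0.75],[-0.48, 0.86, -0.17]]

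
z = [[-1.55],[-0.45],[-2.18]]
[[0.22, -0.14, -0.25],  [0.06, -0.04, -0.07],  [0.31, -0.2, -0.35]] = z @ [[-0.14,0.09,0.16]]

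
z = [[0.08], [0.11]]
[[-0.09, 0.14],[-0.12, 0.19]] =z @ [[-1.09, 1.76]]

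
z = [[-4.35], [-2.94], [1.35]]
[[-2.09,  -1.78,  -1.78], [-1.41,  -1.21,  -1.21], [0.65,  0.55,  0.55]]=z @ [[0.48, 0.41, 0.41]]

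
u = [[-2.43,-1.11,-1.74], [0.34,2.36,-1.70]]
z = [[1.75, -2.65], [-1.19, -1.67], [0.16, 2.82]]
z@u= [[-5.15, -8.20, 1.46], [2.32, -2.62, 4.91], [0.57, 6.48, -5.07]]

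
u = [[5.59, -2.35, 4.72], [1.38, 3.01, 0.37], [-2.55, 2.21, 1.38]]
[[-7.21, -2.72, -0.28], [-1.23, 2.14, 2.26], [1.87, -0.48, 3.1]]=u@[[-0.91, 0.36, -0.22], [0.06, 0.63, 0.78], [-0.42, -0.69, 0.59]]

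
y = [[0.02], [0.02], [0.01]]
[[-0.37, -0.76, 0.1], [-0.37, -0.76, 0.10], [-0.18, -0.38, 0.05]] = y@[[-18.39, -37.95, 5.04]]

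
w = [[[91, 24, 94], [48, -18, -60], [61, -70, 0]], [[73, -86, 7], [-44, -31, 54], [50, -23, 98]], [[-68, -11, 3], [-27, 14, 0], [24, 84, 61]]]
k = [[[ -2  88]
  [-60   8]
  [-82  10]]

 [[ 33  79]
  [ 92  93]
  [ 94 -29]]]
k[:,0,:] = [[-2, 88], [33, 79]]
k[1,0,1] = 79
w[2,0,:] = [-68, -11, 3]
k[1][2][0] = 94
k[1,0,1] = 79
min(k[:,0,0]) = -2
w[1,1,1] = -31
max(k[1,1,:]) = 93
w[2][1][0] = -27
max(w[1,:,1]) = -23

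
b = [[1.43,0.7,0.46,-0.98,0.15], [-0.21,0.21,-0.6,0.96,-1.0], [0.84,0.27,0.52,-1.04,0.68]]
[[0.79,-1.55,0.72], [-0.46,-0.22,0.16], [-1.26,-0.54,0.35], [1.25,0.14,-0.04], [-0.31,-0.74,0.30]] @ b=[[2.06, 0.42, 1.67, -3.01, 2.16],[-0.48, -0.32, 0.0, 0.07, 0.26],[-1.39, -0.90, -0.07, 0.35, 0.59],[1.72, 0.89, 0.47, -1.05, 0.02],[-0.04, -0.29, 0.46, -0.72, 0.90]]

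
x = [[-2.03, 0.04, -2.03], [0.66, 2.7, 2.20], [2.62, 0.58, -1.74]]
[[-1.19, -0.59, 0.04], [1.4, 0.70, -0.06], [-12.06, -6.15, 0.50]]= x @ [[-2.37,-1.21,0.1], [-1.29,-0.66,0.05], [2.93,1.49,-0.12]]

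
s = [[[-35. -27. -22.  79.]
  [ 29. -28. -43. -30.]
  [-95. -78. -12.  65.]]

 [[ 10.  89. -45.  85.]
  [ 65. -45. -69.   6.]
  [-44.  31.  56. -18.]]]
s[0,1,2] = -43.0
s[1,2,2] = 56.0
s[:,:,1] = [[-27.0, -28.0, -78.0], [89.0, -45.0, 31.0]]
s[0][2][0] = -95.0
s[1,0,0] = 10.0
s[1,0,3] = 85.0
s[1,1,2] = -69.0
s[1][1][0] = 65.0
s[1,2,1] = 31.0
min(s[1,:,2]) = -69.0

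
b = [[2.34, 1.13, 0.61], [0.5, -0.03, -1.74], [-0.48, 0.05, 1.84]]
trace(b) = 4.15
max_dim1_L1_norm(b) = 4.08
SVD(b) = [[-1.00, 0.05, -0.01],[-0.04, -0.69, 0.72],[0.03, 0.72, 0.69]] @ diag([2.6695207462662216, 2.62588164988757, 0.0021321439839539283]) @ [[-0.89, -0.42, -0.18], [-0.22, 0.04, 0.97], [0.4, -0.91, 0.13]]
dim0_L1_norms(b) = [3.32, 1.21, 4.19]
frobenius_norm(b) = 3.74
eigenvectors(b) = [[0.78, 0.38, -0.4], [0.44, -0.63, 0.91], [-0.45, 0.68, -0.13]]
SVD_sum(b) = [[2.37, 1.12, 0.49], [0.1, 0.05, 0.02], [-0.06, -0.03, -0.01]] + [[-0.03, 0.01, 0.12], [0.4, -0.08, -1.76], [-0.42, 0.08, 1.85]] + [[-0.00, 0.00, -0.0], [0.0, -0.00, 0.0], [0.00, -0.0, 0.00]]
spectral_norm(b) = 2.67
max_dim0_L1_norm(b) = 4.19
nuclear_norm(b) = 5.30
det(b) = -0.01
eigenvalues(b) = [2.63, 1.53, -0.0]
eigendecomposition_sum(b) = [[1.98,0.83,-0.31], [1.11,0.47,-0.18], [-1.13,-0.48,0.18]] + [[0.36,0.29,0.92], [-0.61,-0.50,-1.56], [0.65,0.53,1.66]] + [[-0.00, 0.0, 0.00], [0.0, -0.0, -0.0], [-0.00, 0.0, 0.00]]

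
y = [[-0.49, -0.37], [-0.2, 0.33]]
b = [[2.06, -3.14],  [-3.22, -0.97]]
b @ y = [[-0.38, -1.80], [1.77, 0.87]]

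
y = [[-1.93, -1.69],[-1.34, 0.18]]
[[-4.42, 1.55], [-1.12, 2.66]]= y@[[1.03, -1.83],  [1.44, 1.17]]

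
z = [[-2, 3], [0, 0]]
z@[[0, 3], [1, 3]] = [[3, 3], [0, 0]]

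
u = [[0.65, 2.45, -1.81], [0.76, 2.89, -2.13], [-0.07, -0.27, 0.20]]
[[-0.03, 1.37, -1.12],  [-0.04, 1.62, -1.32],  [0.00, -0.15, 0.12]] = u @ [[0.48, -0.05, 0.12], [-0.05, 0.69, 0.16], [0.12, 0.16, 0.88]]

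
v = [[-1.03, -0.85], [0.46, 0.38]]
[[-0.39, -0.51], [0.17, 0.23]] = v @ [[0.21, 0.20], [0.20, 0.36]]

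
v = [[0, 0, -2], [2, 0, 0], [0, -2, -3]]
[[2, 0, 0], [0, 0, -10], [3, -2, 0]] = v @ [[0, 0, -5], [0, 1, 0], [-1, 0, 0]]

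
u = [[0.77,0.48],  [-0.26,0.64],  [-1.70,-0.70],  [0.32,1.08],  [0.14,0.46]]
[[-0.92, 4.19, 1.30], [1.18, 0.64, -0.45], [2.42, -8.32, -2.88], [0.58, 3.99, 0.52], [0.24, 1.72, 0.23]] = u@[[-1.87, 3.84, 1.70], [1.09, 2.56, -0.02]]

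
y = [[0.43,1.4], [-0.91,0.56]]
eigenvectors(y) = [[0.78+0.00j, (0.78-0j)], [(0.04+0.63j), 0.04-0.63j]]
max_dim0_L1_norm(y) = 1.96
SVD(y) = [[0.95, 0.33], [0.33, -0.95]] @ diag([1.5100783995802765, 1.0031267253548133]) @ [[0.07, 1.00], [1.0, -0.07]]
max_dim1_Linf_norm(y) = 1.4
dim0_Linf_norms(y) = [0.91, 1.4]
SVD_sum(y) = [[0.1, 1.42], [0.04, 0.49]] + [[0.33, -0.02], [-0.95, 0.07]]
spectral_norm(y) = 1.51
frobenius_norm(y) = 1.81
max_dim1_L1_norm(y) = 1.83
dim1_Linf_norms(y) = [1.4, 0.91]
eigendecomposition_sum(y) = [[0.21+0.58j, 0.70-0.31j],[(-0.45+0.2j), (0.28+0.55j)]] + [[(0.21-0.58j), (0.7+0.31j)],  [(-0.45-0.2j), 0.28-0.55j]]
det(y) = 1.51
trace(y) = 0.99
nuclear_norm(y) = 2.51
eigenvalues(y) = [(0.5+1.13j), (0.5-1.13j)]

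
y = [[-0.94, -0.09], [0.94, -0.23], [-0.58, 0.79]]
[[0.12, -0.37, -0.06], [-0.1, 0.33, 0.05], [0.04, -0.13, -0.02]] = y @ [[-0.12, 0.38, 0.06], [-0.04, 0.12, 0.02]]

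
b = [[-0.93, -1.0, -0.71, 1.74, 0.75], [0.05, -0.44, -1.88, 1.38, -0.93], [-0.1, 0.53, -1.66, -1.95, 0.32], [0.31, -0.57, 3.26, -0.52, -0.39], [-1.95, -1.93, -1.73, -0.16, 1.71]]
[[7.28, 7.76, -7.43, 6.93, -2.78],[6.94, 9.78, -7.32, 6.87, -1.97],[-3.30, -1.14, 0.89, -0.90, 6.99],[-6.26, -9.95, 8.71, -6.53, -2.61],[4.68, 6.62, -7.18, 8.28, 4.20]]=b @[[-2.61, 3.17, 0.36, -1.84, 1.91], [0.29, -2.7, 0.85, -1.39, -1.11], [-1.28, -3.23, 2.33, -1.87, -1.37], [2.84, 2.67, -2.34, 1.68, -2.53], [-0.94, 1.42, -0.69, -0.56, 1.76]]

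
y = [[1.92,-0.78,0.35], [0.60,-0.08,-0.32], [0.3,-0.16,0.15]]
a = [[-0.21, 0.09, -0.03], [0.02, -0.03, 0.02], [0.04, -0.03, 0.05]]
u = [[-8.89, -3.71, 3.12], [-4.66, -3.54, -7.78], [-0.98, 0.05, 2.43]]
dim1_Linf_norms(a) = [0.21, 0.03, 0.05]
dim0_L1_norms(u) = [14.53, 7.3, 13.33]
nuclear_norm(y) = 2.64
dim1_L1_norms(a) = [0.33, 0.07, 0.12]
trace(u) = -10.00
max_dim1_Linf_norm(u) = 8.89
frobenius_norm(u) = 14.29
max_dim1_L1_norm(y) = 3.05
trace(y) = 1.99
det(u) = -8.83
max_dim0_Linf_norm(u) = 8.89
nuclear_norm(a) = 0.30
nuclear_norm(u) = 20.11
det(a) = 0.00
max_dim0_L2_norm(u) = 10.09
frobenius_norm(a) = 0.24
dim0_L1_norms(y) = [2.82, 1.02, 0.82]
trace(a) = -0.19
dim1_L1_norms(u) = [15.72, 15.98, 3.46]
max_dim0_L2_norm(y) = 2.03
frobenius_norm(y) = 2.24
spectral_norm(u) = 11.37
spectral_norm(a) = 0.24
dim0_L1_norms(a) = [0.27, 0.15, 0.1]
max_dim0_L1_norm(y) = 2.82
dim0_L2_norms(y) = [2.03, 0.8, 0.5]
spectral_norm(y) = 2.20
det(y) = -0.00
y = u @ a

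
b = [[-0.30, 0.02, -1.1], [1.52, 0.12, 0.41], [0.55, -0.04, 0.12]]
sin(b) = [[-0.36, 0.02, -1.20], [1.66, 0.11, 0.43], [0.6, -0.04, 0.10]]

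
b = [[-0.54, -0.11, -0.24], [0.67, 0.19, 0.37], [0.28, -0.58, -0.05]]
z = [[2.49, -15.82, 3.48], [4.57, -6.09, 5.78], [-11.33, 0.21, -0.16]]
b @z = [[0.87, 9.16, -2.48], [-1.66, -11.68, 3.37], [-1.39, -0.91, -2.37]]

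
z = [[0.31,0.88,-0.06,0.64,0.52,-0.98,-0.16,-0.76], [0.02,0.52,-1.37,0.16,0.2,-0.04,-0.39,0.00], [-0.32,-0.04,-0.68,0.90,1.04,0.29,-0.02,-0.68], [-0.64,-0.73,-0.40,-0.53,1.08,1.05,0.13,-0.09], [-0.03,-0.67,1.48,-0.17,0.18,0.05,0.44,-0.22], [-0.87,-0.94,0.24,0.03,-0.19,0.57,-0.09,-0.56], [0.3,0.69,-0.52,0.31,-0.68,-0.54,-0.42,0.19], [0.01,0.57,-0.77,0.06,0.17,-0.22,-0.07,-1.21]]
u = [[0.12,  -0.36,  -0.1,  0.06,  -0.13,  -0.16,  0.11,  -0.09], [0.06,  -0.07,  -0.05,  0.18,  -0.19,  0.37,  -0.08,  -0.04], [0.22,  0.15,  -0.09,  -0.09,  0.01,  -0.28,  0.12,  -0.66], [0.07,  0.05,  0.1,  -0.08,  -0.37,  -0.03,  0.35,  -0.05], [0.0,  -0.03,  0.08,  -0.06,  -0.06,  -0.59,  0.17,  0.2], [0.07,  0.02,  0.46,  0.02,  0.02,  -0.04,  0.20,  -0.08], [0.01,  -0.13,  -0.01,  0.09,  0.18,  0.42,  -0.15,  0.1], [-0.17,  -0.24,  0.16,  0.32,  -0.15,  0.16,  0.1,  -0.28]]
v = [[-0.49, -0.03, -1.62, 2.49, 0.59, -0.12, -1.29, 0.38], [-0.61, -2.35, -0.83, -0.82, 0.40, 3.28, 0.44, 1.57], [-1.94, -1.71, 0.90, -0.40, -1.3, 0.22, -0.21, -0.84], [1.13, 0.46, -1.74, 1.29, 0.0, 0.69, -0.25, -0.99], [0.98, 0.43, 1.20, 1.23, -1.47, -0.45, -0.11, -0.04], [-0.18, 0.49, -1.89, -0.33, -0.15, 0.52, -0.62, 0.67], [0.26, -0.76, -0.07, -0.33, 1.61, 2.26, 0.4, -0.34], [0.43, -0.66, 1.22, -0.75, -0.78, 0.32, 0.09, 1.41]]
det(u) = -0.00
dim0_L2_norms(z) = [1.21, 1.93, 2.37, 1.29, 1.77, 1.68, 0.76, 1.71]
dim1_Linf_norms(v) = [2.49, 3.28, 1.94, 1.74, 1.47, 1.89, 2.26, 1.41]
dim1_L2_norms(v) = [3.35, 4.56, 3.19, 2.77, 2.54, 2.25, 2.96, 2.32]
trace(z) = -1.26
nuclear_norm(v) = 20.61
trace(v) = 0.21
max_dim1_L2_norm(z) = 1.92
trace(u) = -0.65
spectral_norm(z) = 3.09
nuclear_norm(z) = 10.05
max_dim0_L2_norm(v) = 4.12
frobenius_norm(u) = 1.63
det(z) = 0.03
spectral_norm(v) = 5.45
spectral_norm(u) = 1.01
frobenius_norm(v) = 8.69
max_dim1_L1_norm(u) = 1.62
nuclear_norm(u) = 3.89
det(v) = -147.89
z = u @ v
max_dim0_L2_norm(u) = 0.89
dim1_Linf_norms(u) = [0.36, 0.37, 0.66, 0.37, 0.59, 0.46, 0.42, 0.32]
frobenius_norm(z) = 4.68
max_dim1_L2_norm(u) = 0.78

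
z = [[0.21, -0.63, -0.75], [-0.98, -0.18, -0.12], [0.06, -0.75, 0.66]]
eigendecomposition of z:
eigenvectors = [[(0.59+0j), 0.14-0.56j, (0.14+0.56j)], [(0.75+0j), (0.18+0.44j), 0.18-0.44j], [0.32+0.00j, (-0.67+0j), (-0.67-0j)]]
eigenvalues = [(-1+0j), (0.84+0.54j), (0.84-0.54j)]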